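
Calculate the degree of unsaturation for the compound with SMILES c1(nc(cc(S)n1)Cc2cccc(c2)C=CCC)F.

9

Molecular formula from the SMILES: C15H15FN2S.
DoU = (2C + 2 + N − H − X)/2 = (2·15 + 2 + 2 − 15 − 1)/2 = 18/2 = 9.
(Structurally: 2 ring(s) + 7 π bond(s) = 9.)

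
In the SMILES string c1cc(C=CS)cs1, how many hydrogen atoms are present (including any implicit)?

6

Hydrogens are implicit in SMILES; fill each atom to its normal valence:
  3 × C (aromatic): 1 H each → 3
  2 × C: 1 H each → 2
  1 × C (aromatic): no H
  1 × S: 1 H
  1 × S (aromatic): no H
  Total hydrogens = 6.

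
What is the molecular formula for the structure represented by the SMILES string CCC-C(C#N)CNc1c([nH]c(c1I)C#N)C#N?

Heavy atoms from the SMILES: 12 C, 1 I, 5 N.
Implicit hydrogens by atom environment:
  4 × C (aromatic): no H
  3 × C: 2 H each → 6
  3 × C: no H
  3 × N: no H
  1 × C: 3 H
  1 × C: 1 H
  1 × I: no H
  1 × N (aromatic): 1 H
  1 × N: 1 H
  Total hydrogens = 12.
Molecular formula: C12H12IN5

C12H12IN5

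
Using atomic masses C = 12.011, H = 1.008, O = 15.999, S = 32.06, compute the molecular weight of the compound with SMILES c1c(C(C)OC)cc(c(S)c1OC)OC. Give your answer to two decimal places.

Molecular formula: C11H16O3S.
M = 11×12.011 + 16×1.008 + 3×15.999 + 1×32.06 = 228.31 g/mol.

228.31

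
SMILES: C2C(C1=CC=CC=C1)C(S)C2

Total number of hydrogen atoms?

Hydrogens are implicit in SMILES; fill each atom to its normal valence:
  5 × C (aromatic): 1 H each → 5
  2 × C: 2 H each → 4
  2 × C: 1 H each → 2
  1 × C (aromatic): no H
  1 × S: 1 H
  Total hydrogens = 12.

12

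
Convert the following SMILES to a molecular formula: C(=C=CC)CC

C6H10

Heavy atoms from the SMILES: 6 C.
Implicit hydrogens by atom environment:
  2 × C: 3 H each → 6
  2 × C: 1 H each → 2
  1 × C: 2 H
  1 × C: no H
  Total hydrogens = 10.
Molecular formula: C6H10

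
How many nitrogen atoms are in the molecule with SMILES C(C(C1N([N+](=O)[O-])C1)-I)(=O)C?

2

The symbol for nitrogen appears 2 times in the SMILES.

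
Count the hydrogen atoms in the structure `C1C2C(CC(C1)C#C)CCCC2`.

18

Hydrogens are implicit in SMILES; fill each atom to its normal valence:
  7 × C: 2 H each → 14
  4 × C: 1 H each → 4
  1 × C: no H
  Total hydrogens = 18.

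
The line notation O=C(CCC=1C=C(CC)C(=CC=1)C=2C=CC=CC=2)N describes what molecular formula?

Heavy atoms from the SMILES: 17 C, 1 N, 1 O.
Implicit hydrogens by atom environment:
  8 × C (aromatic): 1 H each → 8
  4 × C (aromatic): no H
  3 × C: 2 H each → 6
  1 × C: 3 H
  1 × C: no H
  1 × N: 2 H
  1 × O: no H
  Total hydrogens = 19.
Molecular formula: C17H19NO

C17H19NO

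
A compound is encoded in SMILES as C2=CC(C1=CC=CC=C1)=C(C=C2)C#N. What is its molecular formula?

C13H9N

Heavy atoms from the SMILES: 13 C, 1 N.
Implicit hydrogens by atom environment:
  9 × C (aromatic): 1 H each → 9
  3 × C (aromatic): no H
  1 × C: no H
  1 × N: no H
  Total hydrogens = 9.
Molecular formula: C13H9N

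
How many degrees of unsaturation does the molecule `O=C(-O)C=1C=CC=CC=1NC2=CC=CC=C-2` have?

Molecular formula from the SMILES: C13H11NO2.
DoU = (2C + 2 + N − H − X)/2 = (2·13 + 2 + 1 − 11 − 0)/2 = 18/2 = 9.
(Structurally: 2 ring(s) + 7 π bond(s) = 9.)

9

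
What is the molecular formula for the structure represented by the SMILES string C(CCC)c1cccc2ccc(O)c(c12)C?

Heavy atoms from the SMILES: 15 C, 1 O.
Implicit hydrogens by atom environment:
  5 × C (aromatic): 1 H each → 5
  5 × C (aromatic): no H
  3 × C: 2 H each → 6
  2 × C: 3 H each → 6
  1 × O: 1 H
  Total hydrogens = 18.
Molecular formula: C15H18O

C15H18O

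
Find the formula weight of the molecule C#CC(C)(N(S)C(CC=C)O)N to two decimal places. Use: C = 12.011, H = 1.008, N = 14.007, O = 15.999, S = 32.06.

186.27

Molecular formula: C8H14N2OS.
M = 8×12.011 + 14×1.008 + 2×14.007 + 1×15.999 + 1×32.06 = 186.27 g/mol.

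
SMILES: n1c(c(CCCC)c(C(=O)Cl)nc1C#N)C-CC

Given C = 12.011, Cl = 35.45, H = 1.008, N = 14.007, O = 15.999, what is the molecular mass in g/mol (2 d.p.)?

265.74

Molecular formula: C13H16ClN3O.
M = 13×12.011 + 1×35.45 + 16×1.008 + 3×14.007 + 1×15.999 = 265.74 g/mol.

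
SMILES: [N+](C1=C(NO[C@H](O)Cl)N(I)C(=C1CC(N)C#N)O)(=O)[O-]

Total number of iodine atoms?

The symbol for iodine appears 1 time in the SMILES.

1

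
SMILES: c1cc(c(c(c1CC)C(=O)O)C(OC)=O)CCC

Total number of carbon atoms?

14

The symbol for carbon appears 14 times in the SMILES. Lowercase c denotes aromatic carbon and counts toward C.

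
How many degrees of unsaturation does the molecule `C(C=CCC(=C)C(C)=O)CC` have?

Molecular formula from the SMILES: C10H16O.
DoU = (2C + 2 + N − H − X)/2 = (2·10 + 2 + 0 − 16 − 0)/2 = 6/2 = 3.
(Structurally: 0 ring(s) + 3 π bond(s) = 3.)

3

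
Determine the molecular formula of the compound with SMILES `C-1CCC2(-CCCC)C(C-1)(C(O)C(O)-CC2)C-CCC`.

C18H34O2

Heavy atoms from the SMILES: 18 C, 2 O.
Implicit hydrogens by atom environment:
  12 × C: 2 H each → 24
  2 × C: 3 H each → 6
  2 × C: 1 H each → 2
  2 × C: no H
  2 × O: 1 H each → 2
  Total hydrogens = 34.
Molecular formula: C18H34O2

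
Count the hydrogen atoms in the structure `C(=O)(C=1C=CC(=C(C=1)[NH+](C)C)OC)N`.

15

Hydrogens are implicit in SMILES; fill each atom to its normal valence:
  3 × C: 3 H each → 9
  3 × C (aromatic): 1 H each → 3
  3 × C (aromatic): no H
  2 × O: no H
  1 × C: no H
  1 × N: 2 H
  1 × N (charge +1): 1 H
  Total hydrogens = 15.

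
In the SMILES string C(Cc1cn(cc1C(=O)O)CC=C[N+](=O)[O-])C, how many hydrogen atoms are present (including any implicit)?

Hydrogens are implicit in SMILES; fill each atom to its normal valence:
  3 × C: 2 H each → 6
  2 × C (aromatic): 1 H each → 2
  2 × C: 1 H each → 2
  2 × C (aromatic): no H
  2 × O: no H
  1 × C: 3 H
  1 × C: no H
  1 × N (aromatic): no H
  1 × N (charge +1): no H
  1 × O: 1 H
  1 × O (charge -1): no H
  Total hydrogens = 14.

14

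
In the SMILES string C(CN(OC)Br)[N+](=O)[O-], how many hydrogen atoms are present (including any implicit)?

Hydrogens are implicit in SMILES; fill each atom to its normal valence:
  2 × C: 2 H each → 4
  2 × O: no H
  1 × Br: no H
  1 × C: 3 H
  1 × N: no H
  1 × N (charge +1): no H
  1 × O (charge -1): no H
  Total hydrogens = 7.

7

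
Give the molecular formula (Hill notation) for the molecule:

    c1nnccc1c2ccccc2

C10H8N2

Heavy atoms from the SMILES: 10 C, 2 N.
Implicit hydrogens by atom environment:
  8 × C (aromatic): 1 H each → 8
  2 × C (aromatic): no H
  2 × N (aromatic): no H
  Total hydrogens = 8.
Molecular formula: C10H8N2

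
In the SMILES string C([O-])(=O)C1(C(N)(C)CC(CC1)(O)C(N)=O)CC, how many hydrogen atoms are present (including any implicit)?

Hydrogens are implicit in SMILES; fill each atom to its normal valence:
  5 × C: no H
  4 × C: 2 H each → 8
  2 × C: 3 H each → 6
  2 × N: 2 H each → 4
  2 × O: no H
  1 × O: 1 H
  1 × O (charge -1): no H
  Total hydrogens = 19.

19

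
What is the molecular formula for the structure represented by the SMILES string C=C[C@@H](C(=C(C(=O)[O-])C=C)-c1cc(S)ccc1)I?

Heavy atoms from the SMILES: 14 C, 1 I, 2 O, 1 S.
Implicit hydrogens by atom environment:
  4 × C (aromatic): 1 H each → 4
  3 × C: 1 H each → 3
  3 × C: no H
  2 × C: 2 H each → 4
  2 × C (aromatic): no H
  1 × I: no H
  1 × O: no H
  1 × O (charge -1): no H
  1 × S: 1 H
  Total hydrogens = 12.
Net charge -1.
Molecular formula: C14H12IO2S-

C14H12IO2S-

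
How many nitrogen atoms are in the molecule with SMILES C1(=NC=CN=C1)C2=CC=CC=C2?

2

The symbol for nitrogen appears 2 times in the SMILES.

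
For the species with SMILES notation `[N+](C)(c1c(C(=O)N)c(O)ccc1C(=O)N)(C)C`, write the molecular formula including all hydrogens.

C11H16N3O3+

Heavy atoms from the SMILES: 11 C, 3 N, 3 O.
Implicit hydrogens by atom environment:
  4 × C (aromatic): no H
  3 × C: 3 H each → 9
  2 × C (aromatic): 1 H each → 2
  2 × C: no H
  2 × N: 2 H each → 4
  2 × O: no H
  1 × N (charge +1): no H
  1 × O: 1 H
  Total hydrogens = 16.
Net charge +1.
Molecular formula: C11H16N3O3+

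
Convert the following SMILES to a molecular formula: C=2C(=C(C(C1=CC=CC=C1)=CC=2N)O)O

C12H11NO2

Heavy atoms from the SMILES: 12 C, 1 N, 2 O.
Implicit hydrogens by atom environment:
  7 × C (aromatic): 1 H each → 7
  5 × C (aromatic): no H
  2 × O: 1 H each → 2
  1 × N: 2 H
  Total hydrogens = 11.
Molecular formula: C12H11NO2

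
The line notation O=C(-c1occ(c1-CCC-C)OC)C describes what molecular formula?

Heavy atoms from the SMILES: 11 C, 3 O.
Implicit hydrogens by atom environment:
  3 × C: 3 H each → 9
  3 × C: 2 H each → 6
  3 × C (aromatic): no H
  2 × O: no H
  1 × C (aromatic): 1 H
  1 × C: no H
  1 × O (aromatic): no H
  Total hydrogens = 16.
Molecular formula: C11H16O3

C11H16O3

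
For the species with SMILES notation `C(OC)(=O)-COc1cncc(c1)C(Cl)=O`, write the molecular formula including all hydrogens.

C9H8ClNO4

Heavy atoms from the SMILES: 9 C, 1 Cl, 1 N, 4 O.
Implicit hydrogens by atom environment:
  4 × O: no H
  3 × C (aromatic): 1 H each → 3
  2 × C (aromatic): no H
  2 × C: no H
  1 × C: 3 H
  1 × C: 2 H
  1 × Cl: no H
  1 × N (aromatic): no H
  Total hydrogens = 8.
Molecular formula: C9H8ClNO4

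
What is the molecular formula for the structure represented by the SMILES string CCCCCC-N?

Heavy atoms from the SMILES: 6 C, 1 N.
Implicit hydrogens by atom environment:
  5 × C: 2 H each → 10
  1 × C: 3 H
  1 × N: 2 H
  Total hydrogens = 15.
Molecular formula: C6H15N

C6H15N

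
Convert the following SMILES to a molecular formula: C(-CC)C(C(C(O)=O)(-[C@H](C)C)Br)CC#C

C12H19BrO2

Heavy atoms from the SMILES: 1 Br, 12 C, 2 O.
Implicit hydrogens by atom environment:
  3 × C: 3 H each → 9
  3 × C: 2 H each → 6
  3 × C: 1 H each → 3
  3 × C: no H
  1 × Br: no H
  1 × O: 1 H
  1 × O: no H
  Total hydrogens = 19.
Molecular formula: C12H19BrO2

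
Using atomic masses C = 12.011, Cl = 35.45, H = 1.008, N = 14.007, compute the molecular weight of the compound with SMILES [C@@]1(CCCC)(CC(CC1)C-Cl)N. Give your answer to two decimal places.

Molecular formula: C10H20ClN.
M = 10×12.011 + 1×35.45 + 20×1.008 + 1×14.007 = 189.73 g/mol.

189.73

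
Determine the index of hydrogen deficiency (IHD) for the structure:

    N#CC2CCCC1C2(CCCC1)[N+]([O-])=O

5

Molecular formula from the SMILES: C11H16N2O2.
DoU = (2C + 2 + N − H − X)/2 = (2·11 + 2 + 2 − 16 − 0)/2 = 10/2 = 5.
(Structurally: 2 ring(s) + 3 π bond(s) = 5.)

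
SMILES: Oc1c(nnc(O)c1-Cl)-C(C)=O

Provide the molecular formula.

Heavy atoms from the SMILES: 6 C, 1 Cl, 2 N, 3 O.
Implicit hydrogens by atom environment:
  4 × C (aromatic): no H
  2 × N (aromatic): no H
  2 × O: 1 H each → 2
  1 × C: 3 H
  1 × C: no H
  1 × Cl: no H
  1 × O: no H
  Total hydrogens = 5.
Molecular formula: C6H5ClN2O3

C6H5ClN2O3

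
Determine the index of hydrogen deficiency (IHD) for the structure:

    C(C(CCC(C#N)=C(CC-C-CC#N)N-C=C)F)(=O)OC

Molecular formula from the SMILES: C15H20FN3O2.
DoU = (2C + 2 + N − H − X)/2 = (2·15 + 2 + 3 − 20 − 1)/2 = 14/2 = 7.
(Structurally: 0 ring(s) + 7 π bond(s) = 7.)

7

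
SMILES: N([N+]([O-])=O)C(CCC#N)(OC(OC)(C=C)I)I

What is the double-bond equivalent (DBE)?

4

Molecular formula from the SMILES: C8H11I2N3O4.
DoU = (2C + 2 + N − H − X)/2 = (2·8 + 2 + 3 − 11 − 2)/2 = 8/2 = 4.
(Structurally: 0 ring(s) + 4 π bond(s) = 4.)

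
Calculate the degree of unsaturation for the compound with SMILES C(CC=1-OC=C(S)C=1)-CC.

Molecular formula from the SMILES: C8H12OS.
DoU = (2C + 2 + N − H − X)/2 = (2·8 + 2 + 0 − 12 − 0)/2 = 6/2 = 3.
(Structurally: 1 ring(s) + 2 π bond(s) = 3.)

3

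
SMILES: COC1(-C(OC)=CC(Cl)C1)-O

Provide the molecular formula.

Heavy atoms from the SMILES: 7 C, 1 Cl, 3 O.
Implicit hydrogens by atom environment:
  2 × C: 3 H each → 6
  2 × C: 1 H each → 2
  2 × C: no H
  2 × O: no H
  1 × C: 2 H
  1 × Cl: no H
  1 × O: 1 H
  Total hydrogens = 11.
Molecular formula: C7H11ClO3

C7H11ClO3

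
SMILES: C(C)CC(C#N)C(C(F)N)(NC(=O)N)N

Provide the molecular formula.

C8H16FN5O

Heavy atoms from the SMILES: 8 C, 1 F, 5 N, 1 O.
Implicit hydrogens by atom environment:
  3 × C: no H
  3 × N: 2 H each → 6
  2 × C: 2 H each → 4
  2 × C: 1 H each → 2
  1 × C: 3 H
  1 × F: no H
  1 × N: 1 H
  1 × N: no H
  1 × O: no H
  Total hydrogens = 16.
Molecular formula: C8H16FN5O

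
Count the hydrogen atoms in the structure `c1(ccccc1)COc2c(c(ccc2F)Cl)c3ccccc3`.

14

Hydrogens are implicit in SMILES; fill each atom to its normal valence:
  12 × C (aromatic): 1 H each → 12
  6 × C (aromatic): no H
  1 × C: 2 H
  1 × Cl: no H
  1 × F: no H
  1 × O: no H
  Total hydrogens = 14.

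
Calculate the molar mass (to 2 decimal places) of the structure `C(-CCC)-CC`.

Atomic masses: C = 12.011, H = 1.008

86.18

Molecular formula: C6H14.
M = 6×12.011 + 14×1.008 = 86.18 g/mol.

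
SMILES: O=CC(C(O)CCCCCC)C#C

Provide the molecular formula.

Heavy atoms from the SMILES: 11 C, 2 O.
Implicit hydrogens by atom environment:
  5 × C: 2 H each → 10
  4 × C: 1 H each → 4
  1 × C: 3 H
  1 × C: no H
  1 × O: 1 H
  1 × O: no H
  Total hydrogens = 18.
Molecular formula: C11H18O2

C11H18O2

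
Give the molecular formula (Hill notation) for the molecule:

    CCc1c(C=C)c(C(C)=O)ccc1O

C12H14O2

Heavy atoms from the SMILES: 12 C, 2 O.
Implicit hydrogens by atom environment:
  4 × C (aromatic): no H
  2 × C: 3 H each → 6
  2 × C: 2 H each → 4
  2 × C (aromatic): 1 H each → 2
  1 × C: 1 H
  1 × C: no H
  1 × O: 1 H
  1 × O: no H
  Total hydrogens = 14.
Molecular formula: C12H14O2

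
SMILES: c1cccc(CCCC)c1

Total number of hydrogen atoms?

Hydrogens are implicit in SMILES; fill each atom to its normal valence:
  5 × C (aromatic): 1 H each → 5
  3 × C: 2 H each → 6
  1 × C: 3 H
  1 × C (aromatic): no H
  Total hydrogens = 14.

14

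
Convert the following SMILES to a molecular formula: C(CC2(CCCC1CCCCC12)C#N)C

C14H23N

Heavy atoms from the SMILES: 14 C, 1 N.
Implicit hydrogens by atom environment:
  9 × C: 2 H each → 18
  2 × C: 1 H each → 2
  2 × C: no H
  1 × C: 3 H
  1 × N: no H
  Total hydrogens = 23.
Molecular formula: C14H23N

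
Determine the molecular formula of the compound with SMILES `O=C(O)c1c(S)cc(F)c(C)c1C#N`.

C9H6FNO2S

Heavy atoms from the SMILES: 9 C, 1 F, 1 N, 2 O, 1 S.
Implicit hydrogens by atom environment:
  5 × C (aromatic): no H
  2 × C: no H
  1 × C: 3 H
  1 × C (aromatic): 1 H
  1 × F: no H
  1 × N: no H
  1 × O: 1 H
  1 × O: no H
  1 × S: 1 H
  Total hydrogens = 6.
Molecular formula: C9H6FNO2S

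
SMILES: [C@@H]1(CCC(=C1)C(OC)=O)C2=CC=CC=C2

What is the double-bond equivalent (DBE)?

7

Molecular formula from the SMILES: C13H14O2.
DoU = (2C + 2 + N − H − X)/2 = (2·13 + 2 + 0 − 14 − 0)/2 = 14/2 = 7.
(Structurally: 2 ring(s) + 5 π bond(s) = 7.)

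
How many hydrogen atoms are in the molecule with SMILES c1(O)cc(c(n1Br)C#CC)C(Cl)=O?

5

Hydrogens are implicit in SMILES; fill each atom to its normal valence:
  3 × C (aromatic): no H
  3 × C: no H
  1 × Br: no H
  1 × C: 3 H
  1 × C (aromatic): 1 H
  1 × Cl: no H
  1 × N (aromatic): no H
  1 × O: 1 H
  1 × O: no H
  Total hydrogens = 5.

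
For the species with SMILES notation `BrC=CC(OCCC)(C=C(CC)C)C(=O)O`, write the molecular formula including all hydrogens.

C12H19BrO3

Heavy atoms from the SMILES: 1 Br, 12 C, 3 O.
Implicit hydrogens by atom environment:
  3 × C: 3 H each → 9
  3 × C: 2 H each → 6
  3 × C: 1 H each → 3
  3 × C: no H
  2 × O: no H
  1 × Br: no H
  1 × O: 1 H
  Total hydrogens = 19.
Molecular formula: C12H19BrO3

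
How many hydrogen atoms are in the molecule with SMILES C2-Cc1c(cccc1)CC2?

Hydrogens are implicit in SMILES; fill each atom to its normal valence:
  4 × C: 2 H each → 8
  4 × C (aromatic): 1 H each → 4
  2 × C (aromatic): no H
  Total hydrogens = 12.

12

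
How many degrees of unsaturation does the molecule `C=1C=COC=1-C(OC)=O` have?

Molecular formula from the SMILES: C6H6O3.
DoU = (2C + 2 + N − H − X)/2 = (2·6 + 2 + 0 − 6 − 0)/2 = 8/2 = 4.
(Structurally: 1 ring(s) + 3 π bond(s) = 4.)

4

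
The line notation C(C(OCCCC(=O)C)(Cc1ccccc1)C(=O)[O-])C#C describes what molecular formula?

Heavy atoms from the SMILES: 17 C, 4 O.
Implicit hydrogens by atom environment:
  5 × C: 2 H each → 10
  5 × C (aromatic): 1 H each → 5
  4 × C: no H
  3 × O: no H
  1 × C: 3 H
  1 × C: 1 H
  1 × C (aromatic): no H
  1 × O (charge -1): no H
  Total hydrogens = 19.
Net charge -1.
Molecular formula: C17H19O4-

C17H19O4-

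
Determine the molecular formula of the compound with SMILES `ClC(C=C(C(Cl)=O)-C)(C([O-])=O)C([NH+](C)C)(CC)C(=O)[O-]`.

C12H16Cl2NO5-

Heavy atoms from the SMILES: 12 C, 2 Cl, 1 N, 5 O.
Implicit hydrogens by atom environment:
  6 × C: no H
  4 × C: 3 H each → 12
  3 × O: no H
  2 × Cl: no H
  2 × O (charge -1): no H
  1 × C: 2 H
  1 × C: 1 H
  1 × N (charge +1): 1 H
  Total hydrogens = 16.
Net charge -1.
Molecular formula: C12H16Cl2NO5-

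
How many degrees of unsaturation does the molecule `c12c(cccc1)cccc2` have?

Molecular formula from the SMILES: C10H8.
DoU = (2C + 2 + N − H − X)/2 = (2·10 + 2 + 0 − 8 − 0)/2 = 14/2 = 7.
(Structurally: 2 ring(s) + 5 π bond(s) = 7.)

7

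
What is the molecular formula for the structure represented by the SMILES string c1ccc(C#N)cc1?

C7H5N

Heavy atoms from the SMILES: 7 C, 1 N.
Implicit hydrogens by atom environment:
  5 × C (aromatic): 1 H each → 5
  1 × C (aromatic): no H
  1 × C: no H
  1 × N: no H
  Total hydrogens = 5.
Molecular formula: C7H5N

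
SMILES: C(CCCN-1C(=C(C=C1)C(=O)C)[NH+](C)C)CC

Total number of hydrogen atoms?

Hydrogens are implicit in SMILES; fill each atom to its normal valence:
  5 × C: 2 H each → 10
  4 × C: 3 H each → 12
  2 × C (aromatic): 1 H each → 2
  2 × C (aromatic): no H
  1 × C: no H
  1 × N (charge +1): 1 H
  1 × N (aromatic): no H
  1 × O: no H
  Total hydrogens = 25.

25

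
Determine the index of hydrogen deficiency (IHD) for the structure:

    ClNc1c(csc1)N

Molecular formula from the SMILES: C4H5ClN2S.
DoU = (2C + 2 + N − H − X)/2 = (2·4 + 2 + 2 − 5 − 1)/2 = 6/2 = 3.
(Structurally: 1 ring(s) + 2 π bond(s) = 3.)

3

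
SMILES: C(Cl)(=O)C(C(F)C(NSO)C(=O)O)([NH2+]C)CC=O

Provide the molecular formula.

Heavy atoms from the SMILES: 8 C, 1 Cl, 1 F, 2 N, 5 O, 1 S.
Implicit hydrogens by atom environment:
  3 × C: 1 H each → 3
  3 × C: no H
  3 × O: no H
  2 × O: 1 H each → 2
  1 × C: 3 H
  1 × C: 2 H
  1 × Cl: no H
  1 × F: no H
  1 × N (charge +1): 2 H
  1 × N: 1 H
  1 × S: no H
  Total hydrogens = 13.
Net charge +1.
Molecular formula: C8H13ClFN2O5S+

C8H13ClFN2O5S+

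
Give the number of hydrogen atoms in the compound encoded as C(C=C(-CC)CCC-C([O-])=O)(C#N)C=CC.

18

Hydrogens are implicit in SMILES; fill each atom to its normal valence:
  4 × C: 2 H each → 8
  4 × C: 1 H each → 4
  3 × C: no H
  2 × C: 3 H each → 6
  1 × N: no H
  1 × O: no H
  1 × O (charge -1): no H
  Total hydrogens = 18.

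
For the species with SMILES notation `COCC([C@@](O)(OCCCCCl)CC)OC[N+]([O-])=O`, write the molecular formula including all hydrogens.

C11H22ClNO6

Heavy atoms from the SMILES: 11 C, 1 Cl, 1 N, 6 O.
Implicit hydrogens by atom environment:
  7 × C: 2 H each → 14
  4 × O: no H
  2 × C: 3 H each → 6
  1 × C: 1 H
  1 × C: no H
  1 × Cl: no H
  1 × N (charge +1): no H
  1 × O: 1 H
  1 × O (charge -1): no H
  Total hydrogens = 22.
Molecular formula: C11H22ClNO6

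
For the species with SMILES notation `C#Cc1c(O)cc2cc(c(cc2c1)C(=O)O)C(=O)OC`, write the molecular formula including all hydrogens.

C15H10O5

Heavy atoms from the SMILES: 15 C, 5 O.
Implicit hydrogens by atom environment:
  6 × C (aromatic): no H
  4 × C (aromatic): 1 H each → 4
  3 × C: no H
  3 × O: no H
  2 × O: 1 H each → 2
  1 × C: 3 H
  1 × C: 1 H
  Total hydrogens = 10.
Molecular formula: C15H10O5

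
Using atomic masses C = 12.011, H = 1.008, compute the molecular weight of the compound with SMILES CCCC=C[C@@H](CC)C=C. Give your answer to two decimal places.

138.25

Molecular formula: C10H18.
M = 10×12.011 + 18×1.008 = 138.25 g/mol.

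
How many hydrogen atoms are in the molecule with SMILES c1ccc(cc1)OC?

Hydrogens are implicit in SMILES; fill each atom to its normal valence:
  5 × C (aromatic): 1 H each → 5
  1 × C: 3 H
  1 × C (aromatic): no H
  1 × O: no H
  Total hydrogens = 8.

8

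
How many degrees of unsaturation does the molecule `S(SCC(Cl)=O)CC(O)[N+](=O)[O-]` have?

2

Molecular formula from the SMILES: C4H6ClNO4S2.
DoU = (2C + 2 + N − H − X)/2 = (2·4 + 2 + 1 − 6 − 1)/2 = 4/2 = 2.
(Structurally: 0 ring(s) + 2 π bond(s) = 2.)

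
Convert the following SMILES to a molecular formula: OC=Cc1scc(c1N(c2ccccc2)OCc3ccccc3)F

Heavy atoms from the SMILES: 19 C, 1 F, 1 N, 2 O, 1 S.
Implicit hydrogens by atom environment:
  11 × C (aromatic): 1 H each → 11
  5 × C (aromatic): no H
  2 × C: 1 H each → 2
  1 × C: 2 H
  1 × F: no H
  1 × N: no H
  1 × O: 1 H
  1 × O: no H
  1 × S (aromatic): no H
  Total hydrogens = 16.
Molecular formula: C19H16FNO2S

C19H16FNO2S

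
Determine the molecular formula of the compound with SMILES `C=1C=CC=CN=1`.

C5H5N

Heavy atoms from the SMILES: 5 C, 1 N.
Implicit hydrogens by atom environment:
  5 × C (aromatic): 1 H each → 5
  1 × N (aromatic): no H
  Total hydrogens = 5.
Molecular formula: C5H5N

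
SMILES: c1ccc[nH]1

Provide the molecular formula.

C4H5N

Heavy atoms from the SMILES: 4 C, 1 N.
Implicit hydrogens by atom environment:
  4 × C (aromatic): 1 H each → 4
  1 × N (aromatic): 1 H
  Total hydrogens = 5.
Molecular formula: C4H5N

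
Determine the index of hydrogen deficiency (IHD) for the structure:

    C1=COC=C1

Molecular formula from the SMILES: C4H4O.
DoU = (2C + 2 + N − H − X)/2 = (2·4 + 2 + 0 − 4 − 0)/2 = 6/2 = 3.
(Structurally: 1 ring(s) + 2 π bond(s) = 3.)

3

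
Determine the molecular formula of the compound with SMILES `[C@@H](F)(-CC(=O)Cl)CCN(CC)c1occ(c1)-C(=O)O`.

Heavy atoms from the SMILES: 12 C, 1 Cl, 1 F, 1 N, 4 O.
Implicit hydrogens by atom environment:
  4 × C: 2 H each → 8
  2 × C (aromatic): 1 H each → 2
  2 × C (aromatic): no H
  2 × C: no H
  2 × O: no H
  1 × C: 3 H
  1 × C: 1 H
  1 × Cl: no H
  1 × F: no H
  1 × N: no H
  1 × O: 1 H
  1 × O (aromatic): no H
  Total hydrogens = 15.
Molecular formula: C12H15ClFNO4

C12H15ClFNO4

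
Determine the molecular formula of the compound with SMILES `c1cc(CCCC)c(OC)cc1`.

C11H16O

Heavy atoms from the SMILES: 11 C, 1 O.
Implicit hydrogens by atom environment:
  4 × C (aromatic): 1 H each → 4
  3 × C: 2 H each → 6
  2 × C: 3 H each → 6
  2 × C (aromatic): no H
  1 × O: no H
  Total hydrogens = 16.
Molecular formula: C11H16O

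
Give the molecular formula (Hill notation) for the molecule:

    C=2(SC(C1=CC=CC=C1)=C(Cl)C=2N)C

C11H10ClNS

Heavy atoms from the SMILES: 11 C, 1 Cl, 1 N, 1 S.
Implicit hydrogens by atom environment:
  5 × C (aromatic): 1 H each → 5
  5 × C (aromatic): no H
  1 × C: 3 H
  1 × Cl: no H
  1 × N: 2 H
  1 × S (aromatic): no H
  Total hydrogens = 10.
Molecular formula: C11H10ClNS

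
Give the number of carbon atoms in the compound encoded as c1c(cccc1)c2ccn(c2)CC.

The symbol for carbon appears 12 times in the SMILES. Lowercase c denotes aromatic carbon and counts toward C.

12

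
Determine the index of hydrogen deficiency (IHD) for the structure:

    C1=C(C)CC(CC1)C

Molecular formula from the SMILES: C8H14.
DoU = (2C + 2 + N − H − X)/2 = (2·8 + 2 + 0 − 14 − 0)/2 = 4/2 = 2.
(Structurally: 1 ring(s) + 1 π bond(s) = 2.)

2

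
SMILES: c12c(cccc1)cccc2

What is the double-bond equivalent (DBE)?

Molecular formula from the SMILES: C10H8.
DoU = (2C + 2 + N − H − X)/2 = (2·10 + 2 + 0 − 8 − 0)/2 = 14/2 = 7.
(Structurally: 2 ring(s) + 5 π bond(s) = 7.)

7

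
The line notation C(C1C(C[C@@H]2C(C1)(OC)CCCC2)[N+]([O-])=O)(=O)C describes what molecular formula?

C13H21NO4

Heavy atoms from the SMILES: 13 C, 1 N, 4 O.
Implicit hydrogens by atom environment:
  6 × C: 2 H each → 12
  3 × C: 1 H each → 3
  3 × O: no H
  2 × C: 3 H each → 6
  2 × C: no H
  1 × N (charge +1): no H
  1 × O (charge -1): no H
  Total hydrogens = 21.
Molecular formula: C13H21NO4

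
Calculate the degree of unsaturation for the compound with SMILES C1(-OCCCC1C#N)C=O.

4

Molecular formula from the SMILES: C7H9NO2.
DoU = (2C + 2 + N − H − X)/2 = (2·7 + 2 + 1 − 9 − 0)/2 = 8/2 = 4.
(Structurally: 1 ring(s) + 3 π bond(s) = 4.)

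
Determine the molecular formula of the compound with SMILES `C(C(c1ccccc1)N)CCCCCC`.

Heavy atoms from the SMILES: 14 C, 1 N.
Implicit hydrogens by atom environment:
  6 × C: 2 H each → 12
  5 × C (aromatic): 1 H each → 5
  1 × C: 3 H
  1 × C: 1 H
  1 × C (aromatic): no H
  1 × N: 2 H
  Total hydrogens = 23.
Molecular formula: C14H23N

C14H23N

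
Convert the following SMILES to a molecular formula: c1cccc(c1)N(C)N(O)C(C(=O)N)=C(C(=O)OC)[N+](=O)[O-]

Heavy atoms from the SMILES: 12 C, 4 N, 6 O.
Implicit hydrogens by atom environment:
  5 × C (aromatic): 1 H each → 5
  4 × C: no H
  4 × O: no H
  2 × C: 3 H each → 6
  2 × N: no H
  1 × C (aromatic): no H
  1 × N: 2 H
  1 × N (charge +1): no H
  1 × O: 1 H
  1 × O (charge -1): no H
  Total hydrogens = 14.
Molecular formula: C12H14N4O6

C12H14N4O6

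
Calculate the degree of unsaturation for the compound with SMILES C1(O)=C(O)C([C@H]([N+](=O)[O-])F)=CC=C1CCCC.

5

Molecular formula from the SMILES: C11H14FNO4.
DoU = (2C + 2 + N − H − X)/2 = (2·11 + 2 + 1 − 14 − 1)/2 = 10/2 = 5.
(Structurally: 1 ring(s) + 4 π bond(s) = 5.)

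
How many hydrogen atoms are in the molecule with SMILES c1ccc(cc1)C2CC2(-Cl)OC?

Hydrogens are implicit in SMILES; fill each atom to its normal valence:
  5 × C (aromatic): 1 H each → 5
  1 × C: 3 H
  1 × C: 2 H
  1 × C: 1 H
  1 × C: no H
  1 × C (aromatic): no H
  1 × Cl: no H
  1 × O: no H
  Total hydrogens = 11.

11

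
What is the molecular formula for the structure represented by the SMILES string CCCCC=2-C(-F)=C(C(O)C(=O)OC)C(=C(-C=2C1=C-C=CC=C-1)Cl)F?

C19H19ClF2O3

Heavy atoms from the SMILES: 19 C, 1 Cl, 2 F, 3 O.
Implicit hydrogens by atom environment:
  7 × C (aromatic): no H
  5 × C (aromatic): 1 H each → 5
  3 × C: 2 H each → 6
  2 × C: 3 H each → 6
  2 × F: no H
  2 × O: no H
  1 × C: 1 H
  1 × C: no H
  1 × Cl: no H
  1 × O: 1 H
  Total hydrogens = 19.
Molecular formula: C19H19ClF2O3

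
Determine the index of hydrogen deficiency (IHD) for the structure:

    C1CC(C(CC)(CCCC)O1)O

Molecular formula from the SMILES: C10H20O2.
DoU = (2C + 2 + N − H − X)/2 = (2·10 + 2 + 0 − 20 − 0)/2 = 2/2 = 1.
(Structurally: 1 ring(s) + 0 π bond(s) = 1.)

1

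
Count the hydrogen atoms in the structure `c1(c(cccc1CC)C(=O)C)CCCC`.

20

Hydrogens are implicit in SMILES; fill each atom to its normal valence:
  4 × C: 2 H each → 8
  3 × C: 3 H each → 9
  3 × C (aromatic): 1 H each → 3
  3 × C (aromatic): no H
  1 × C: no H
  1 × O: no H
  Total hydrogens = 20.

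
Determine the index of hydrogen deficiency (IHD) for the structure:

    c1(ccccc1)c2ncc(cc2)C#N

Molecular formula from the SMILES: C12H8N2.
DoU = (2C + 2 + N − H − X)/2 = (2·12 + 2 + 2 − 8 − 0)/2 = 20/2 = 10.
(Structurally: 2 ring(s) + 8 π bond(s) = 10.)

10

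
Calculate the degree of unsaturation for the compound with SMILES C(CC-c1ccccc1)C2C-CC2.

Molecular formula from the SMILES: C13H18.
DoU = (2C + 2 + N − H − X)/2 = (2·13 + 2 + 0 − 18 − 0)/2 = 10/2 = 5.
(Structurally: 2 ring(s) + 3 π bond(s) = 5.)

5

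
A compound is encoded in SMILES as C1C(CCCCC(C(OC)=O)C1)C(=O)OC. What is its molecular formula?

Heavy atoms from the SMILES: 12 C, 4 O.
Implicit hydrogens by atom environment:
  6 × C: 2 H each → 12
  4 × O: no H
  2 × C: 3 H each → 6
  2 × C: 1 H each → 2
  2 × C: no H
  Total hydrogens = 20.
Molecular formula: C12H20O4

C12H20O4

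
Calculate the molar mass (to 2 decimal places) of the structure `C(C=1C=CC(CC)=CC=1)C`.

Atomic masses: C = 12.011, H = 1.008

134.22

Molecular formula: C10H14.
M = 10×12.011 + 14×1.008 = 134.22 g/mol.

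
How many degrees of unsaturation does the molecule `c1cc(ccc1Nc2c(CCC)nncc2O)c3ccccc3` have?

Molecular formula from the SMILES: C19H19N3O.
DoU = (2C + 2 + N − H − X)/2 = (2·19 + 2 + 3 − 19 − 0)/2 = 24/2 = 12.
(Structurally: 3 ring(s) + 9 π bond(s) = 12.)

12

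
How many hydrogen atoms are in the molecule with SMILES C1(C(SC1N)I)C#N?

Hydrogens are implicit in SMILES; fill each atom to its normal valence:
  3 × C: 1 H each → 3
  1 × C: no H
  1 × I: no H
  1 × N: 2 H
  1 × N: no H
  1 × S: no H
  Total hydrogens = 5.

5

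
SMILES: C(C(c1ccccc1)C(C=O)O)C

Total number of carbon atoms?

The symbol for carbon appears 11 times in the SMILES. Lowercase c denotes aromatic carbon and counts toward C.

11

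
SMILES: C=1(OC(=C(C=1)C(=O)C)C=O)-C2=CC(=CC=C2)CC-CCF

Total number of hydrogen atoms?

17

Hydrogens are implicit in SMILES; fill each atom to its normal valence:
  5 × C (aromatic): 1 H each → 5
  5 × C (aromatic): no H
  4 × C: 2 H each → 8
  2 × O: no H
  1 × C: 3 H
  1 × C: 1 H
  1 × C: no H
  1 × F: no H
  1 × O (aromatic): no H
  Total hydrogens = 17.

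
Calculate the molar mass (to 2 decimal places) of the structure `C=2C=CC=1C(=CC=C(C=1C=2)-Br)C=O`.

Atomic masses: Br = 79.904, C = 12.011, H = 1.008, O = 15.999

235.08

Molecular formula: C11H7BrO.
M = 1×79.904 + 11×12.011 + 7×1.008 + 1×15.999 = 235.08 g/mol.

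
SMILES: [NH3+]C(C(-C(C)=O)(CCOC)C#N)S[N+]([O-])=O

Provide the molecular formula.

C8H14N3O4S+

Heavy atoms from the SMILES: 8 C, 3 N, 4 O, 1 S.
Implicit hydrogens by atom environment:
  3 × C: no H
  3 × O: no H
  2 × C: 3 H each → 6
  2 × C: 2 H each → 4
  1 × C: 1 H
  1 × N (charge +1): 3 H
  1 × N (charge +1): no H
  1 × N: no H
  1 × O (charge -1): no H
  1 × S: no H
  Total hydrogens = 14.
Net charge +1.
Molecular formula: C8H14N3O4S+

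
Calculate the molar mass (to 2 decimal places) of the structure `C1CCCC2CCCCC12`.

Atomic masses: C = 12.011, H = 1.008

138.25

Molecular formula: C10H18.
M = 10×12.011 + 18×1.008 = 138.25 g/mol.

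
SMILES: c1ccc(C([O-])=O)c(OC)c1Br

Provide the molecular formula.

Heavy atoms from the SMILES: 1 Br, 8 C, 3 O.
Implicit hydrogens by atom environment:
  3 × C (aromatic): 1 H each → 3
  3 × C (aromatic): no H
  2 × O: no H
  1 × Br: no H
  1 × C: 3 H
  1 × C: no H
  1 × O (charge -1): no H
  Total hydrogens = 6.
Net charge -1.
Molecular formula: C8H6BrO3-

C8H6BrO3-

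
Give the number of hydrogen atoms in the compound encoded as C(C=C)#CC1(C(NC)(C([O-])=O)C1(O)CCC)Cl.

15

Hydrogens are implicit in SMILES; fill each atom to its normal valence:
  6 × C: no H
  3 × C: 2 H each → 6
  2 × C: 3 H each → 6
  1 × C: 1 H
  1 × Cl: no H
  1 × N: 1 H
  1 × O: 1 H
  1 × O: no H
  1 × O (charge -1): no H
  Total hydrogens = 15.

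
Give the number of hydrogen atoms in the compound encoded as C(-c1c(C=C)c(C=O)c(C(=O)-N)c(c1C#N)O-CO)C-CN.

17

Hydrogens are implicit in SMILES; fill each atom to its normal valence:
  6 × C (aromatic): no H
  5 × C: 2 H each → 10
  3 × O: no H
  2 × C: 1 H each → 2
  2 × C: no H
  2 × N: 2 H each → 4
  1 × N: no H
  1 × O: 1 H
  Total hydrogens = 17.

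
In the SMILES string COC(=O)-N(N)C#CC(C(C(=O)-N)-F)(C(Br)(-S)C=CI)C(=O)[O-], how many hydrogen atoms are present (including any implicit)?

Hydrogens are implicit in SMILES; fill each atom to its normal valence:
  7 × C: no H
  4 × O: no H
  3 × C: 1 H each → 3
  2 × N: 2 H each → 4
  1 × Br: no H
  1 × C: 3 H
  1 × F: no H
  1 × I: no H
  1 × N: no H
  1 × O (charge -1): no H
  1 × S: 1 H
  Total hydrogens = 11.

11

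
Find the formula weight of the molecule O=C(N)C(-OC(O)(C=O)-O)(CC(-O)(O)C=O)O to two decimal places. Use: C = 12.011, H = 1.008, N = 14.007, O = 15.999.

253.16

Molecular formula: C7H11NO9.
M = 7×12.011 + 11×1.008 + 1×14.007 + 9×15.999 = 253.16 g/mol.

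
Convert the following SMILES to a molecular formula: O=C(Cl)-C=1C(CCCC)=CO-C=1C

Heavy atoms from the SMILES: 10 C, 1 Cl, 2 O.
Implicit hydrogens by atom environment:
  3 × C: 2 H each → 6
  3 × C (aromatic): no H
  2 × C: 3 H each → 6
  1 × C (aromatic): 1 H
  1 × C: no H
  1 × Cl: no H
  1 × O (aromatic): no H
  1 × O: no H
  Total hydrogens = 13.
Molecular formula: C10H13ClO2

C10H13ClO2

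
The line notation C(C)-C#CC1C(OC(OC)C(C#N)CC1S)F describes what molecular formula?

C12H16FNO2S

Heavy atoms from the SMILES: 12 C, 1 F, 1 N, 2 O, 1 S.
Implicit hydrogens by atom environment:
  5 × C: 1 H each → 5
  3 × C: no H
  2 × C: 3 H each → 6
  2 × C: 2 H each → 4
  2 × O: no H
  1 × F: no H
  1 × N: no H
  1 × S: 1 H
  Total hydrogens = 16.
Molecular formula: C12H16FNO2S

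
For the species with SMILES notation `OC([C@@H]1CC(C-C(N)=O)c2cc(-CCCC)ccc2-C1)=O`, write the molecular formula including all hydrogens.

Heavy atoms from the SMILES: 17 C, 1 N, 3 O.
Implicit hydrogens by atom environment:
  6 × C: 2 H each → 12
  3 × C (aromatic): 1 H each → 3
  3 × C (aromatic): no H
  2 × C: 1 H each → 2
  2 × C: no H
  2 × O: no H
  1 × C: 3 H
  1 × N: 2 H
  1 × O: 1 H
  Total hydrogens = 23.
Molecular formula: C17H23NO3

C17H23NO3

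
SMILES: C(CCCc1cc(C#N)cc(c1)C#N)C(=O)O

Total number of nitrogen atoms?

2

The symbol for nitrogen appears 2 times in the SMILES.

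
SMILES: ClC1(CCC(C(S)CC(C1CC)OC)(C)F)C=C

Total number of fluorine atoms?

The symbol for fluorine appears 1 time in the SMILES.

1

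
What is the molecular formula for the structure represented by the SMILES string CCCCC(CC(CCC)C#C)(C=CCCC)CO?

Heavy atoms from the SMILES: 18 C, 1 O.
Implicit hydrogens by atom environment:
  9 × C: 2 H each → 18
  4 × C: 1 H each → 4
  3 × C: 3 H each → 9
  2 × C: no H
  1 × O: 1 H
  Total hydrogens = 32.
Molecular formula: C18H32O

C18H32O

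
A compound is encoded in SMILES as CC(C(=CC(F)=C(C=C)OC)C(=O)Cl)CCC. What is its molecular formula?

Heavy atoms from the SMILES: 13 C, 1 Cl, 1 F, 2 O.
Implicit hydrogens by atom environment:
  4 × C: no H
  3 × C: 3 H each → 9
  3 × C: 2 H each → 6
  3 × C: 1 H each → 3
  2 × O: no H
  1 × Cl: no H
  1 × F: no H
  Total hydrogens = 18.
Molecular formula: C13H18ClFO2

C13H18ClFO2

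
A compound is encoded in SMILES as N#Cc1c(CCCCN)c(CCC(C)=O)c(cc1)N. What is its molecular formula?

C15H21N3O

Heavy atoms from the SMILES: 15 C, 3 N, 1 O.
Implicit hydrogens by atom environment:
  6 × C: 2 H each → 12
  4 × C (aromatic): no H
  2 × C (aromatic): 1 H each → 2
  2 × C: no H
  2 × N: 2 H each → 4
  1 × C: 3 H
  1 × N: no H
  1 × O: no H
  Total hydrogens = 21.
Molecular formula: C15H21N3O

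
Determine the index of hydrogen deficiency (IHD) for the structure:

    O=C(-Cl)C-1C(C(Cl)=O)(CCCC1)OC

3

Molecular formula from the SMILES: C9H12Cl2O3.
DoU = (2C + 2 + N − H − X)/2 = (2·9 + 2 + 0 − 12 − 2)/2 = 6/2 = 3.
(Structurally: 1 ring(s) + 2 π bond(s) = 3.)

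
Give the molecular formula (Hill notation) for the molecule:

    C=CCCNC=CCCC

C9H17N

Heavy atoms from the SMILES: 9 C, 1 N.
Implicit hydrogens by atom environment:
  5 × C: 2 H each → 10
  3 × C: 1 H each → 3
  1 × C: 3 H
  1 × N: 1 H
  Total hydrogens = 17.
Molecular formula: C9H17N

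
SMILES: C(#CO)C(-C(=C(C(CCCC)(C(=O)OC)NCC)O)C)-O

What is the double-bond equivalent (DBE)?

4

Molecular formula from the SMILES: C15H25NO5.
DoU = (2C + 2 + N − H − X)/2 = (2·15 + 2 + 1 − 25 − 0)/2 = 8/2 = 4.
(Structurally: 0 ring(s) + 4 π bond(s) = 4.)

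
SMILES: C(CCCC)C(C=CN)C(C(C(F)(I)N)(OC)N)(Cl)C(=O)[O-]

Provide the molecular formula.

C13H23ClFIN3O3-

Heavy atoms from the SMILES: 13 C, 1 Cl, 1 F, 1 I, 3 N, 3 O.
Implicit hydrogens by atom environment:
  4 × C: 2 H each → 8
  4 × C: no H
  3 × C: 1 H each → 3
  3 × N: 2 H each → 6
  2 × C: 3 H each → 6
  2 × O: no H
  1 × Cl: no H
  1 × F: no H
  1 × I: no H
  1 × O (charge -1): no H
  Total hydrogens = 23.
Net charge -1.
Molecular formula: C13H23ClFIN3O3-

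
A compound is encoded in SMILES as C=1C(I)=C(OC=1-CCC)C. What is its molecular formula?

Heavy atoms from the SMILES: 8 C, 1 I, 1 O.
Implicit hydrogens by atom environment:
  3 × C (aromatic): no H
  2 × C: 3 H each → 6
  2 × C: 2 H each → 4
  1 × C (aromatic): 1 H
  1 × I: no H
  1 × O (aromatic): no H
  Total hydrogens = 11.
Molecular formula: C8H11IO

C8H11IO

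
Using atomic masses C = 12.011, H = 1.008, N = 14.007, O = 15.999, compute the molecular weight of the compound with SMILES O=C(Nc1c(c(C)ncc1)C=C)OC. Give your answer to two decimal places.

192.22

Molecular formula: C10H12N2O2.
M = 10×12.011 + 12×1.008 + 2×14.007 + 2×15.999 = 192.22 g/mol.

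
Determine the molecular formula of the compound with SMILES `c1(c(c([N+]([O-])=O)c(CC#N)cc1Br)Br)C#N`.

C9H3Br2N3O2

Heavy atoms from the SMILES: 2 Br, 9 C, 3 N, 2 O.
Implicit hydrogens by atom environment:
  5 × C (aromatic): no H
  2 × Br: no H
  2 × C: no H
  2 × N: no H
  1 × C: 2 H
  1 × C (aromatic): 1 H
  1 × N (charge +1): no H
  1 × O: no H
  1 × O (charge -1): no H
  Total hydrogens = 3.
Molecular formula: C9H3Br2N3O2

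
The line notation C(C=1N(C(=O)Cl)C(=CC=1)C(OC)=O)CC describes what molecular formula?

C10H12ClNO3

Heavy atoms from the SMILES: 10 C, 1 Cl, 1 N, 3 O.
Implicit hydrogens by atom environment:
  3 × O: no H
  2 × C: 3 H each → 6
  2 × C: 2 H each → 4
  2 × C (aromatic): 1 H each → 2
  2 × C (aromatic): no H
  2 × C: no H
  1 × Cl: no H
  1 × N (aromatic): no H
  Total hydrogens = 12.
Molecular formula: C10H12ClNO3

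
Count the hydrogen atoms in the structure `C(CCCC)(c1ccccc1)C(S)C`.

20

Hydrogens are implicit in SMILES; fill each atom to its normal valence:
  5 × C (aromatic): 1 H each → 5
  3 × C: 2 H each → 6
  2 × C: 3 H each → 6
  2 × C: 1 H each → 2
  1 × C (aromatic): no H
  1 × S: 1 H
  Total hydrogens = 20.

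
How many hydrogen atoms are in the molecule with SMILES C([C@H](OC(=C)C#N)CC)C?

13

Hydrogens are implicit in SMILES; fill each atom to its normal valence:
  3 × C: 2 H each → 6
  2 × C: 3 H each → 6
  2 × C: no H
  1 × C: 1 H
  1 × N: no H
  1 × O: no H
  Total hydrogens = 13.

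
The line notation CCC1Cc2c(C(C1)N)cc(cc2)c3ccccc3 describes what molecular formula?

Heavy atoms from the SMILES: 18 C, 1 N.
Implicit hydrogens by atom environment:
  8 × C (aromatic): 1 H each → 8
  4 × C (aromatic): no H
  3 × C: 2 H each → 6
  2 × C: 1 H each → 2
  1 × C: 3 H
  1 × N: 2 H
  Total hydrogens = 21.
Molecular formula: C18H21N

C18H21N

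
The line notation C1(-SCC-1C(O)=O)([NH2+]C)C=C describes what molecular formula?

C7H12NO2S+

Heavy atoms from the SMILES: 7 C, 1 N, 2 O, 1 S.
Implicit hydrogens by atom environment:
  2 × C: 2 H each → 4
  2 × C: 1 H each → 2
  2 × C: no H
  1 × C: 3 H
  1 × N (charge +1): 2 H
  1 × O: 1 H
  1 × O: no H
  1 × S: no H
  Total hydrogens = 12.
Net charge +1.
Molecular formula: C7H12NO2S+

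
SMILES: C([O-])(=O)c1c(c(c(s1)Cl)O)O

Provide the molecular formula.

C5H2ClO4S-

Heavy atoms from the SMILES: 5 C, 1 Cl, 4 O, 1 S.
Implicit hydrogens by atom environment:
  4 × C (aromatic): no H
  2 × O: 1 H each → 2
  1 × C: no H
  1 × Cl: no H
  1 × O: no H
  1 × O (charge -1): no H
  1 × S (aromatic): no H
  Total hydrogens = 2.
Net charge -1.
Molecular formula: C5H2ClO4S-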